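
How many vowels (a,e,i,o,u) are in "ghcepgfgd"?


Input: ghcepgfgd
Checking each character:
  'g' at position 0: consonant
  'h' at position 1: consonant
  'c' at position 2: consonant
  'e' at position 3: vowel (running total: 1)
  'p' at position 4: consonant
  'g' at position 5: consonant
  'f' at position 6: consonant
  'g' at position 7: consonant
  'd' at position 8: consonant
Total vowels: 1

1


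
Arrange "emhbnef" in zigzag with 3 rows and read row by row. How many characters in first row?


Zigzag "emhbnef" into 3 rows:
Placing characters:
  'e' => row 0
  'm' => row 1
  'h' => row 2
  'b' => row 1
  'n' => row 0
  'e' => row 1
  'f' => row 2
Rows:
  Row 0: "en"
  Row 1: "mbe"
  Row 2: "hf"
First row length: 2

2


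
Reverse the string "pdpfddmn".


Input: pdpfddmn
Reading characters right to left:
  Position 7: 'n'
  Position 6: 'm'
  Position 5: 'd'
  Position 4: 'd'
  Position 3: 'f'
  Position 2: 'p'
  Position 1: 'd'
  Position 0: 'p'
Reversed: nmddfpdp

nmddfpdp


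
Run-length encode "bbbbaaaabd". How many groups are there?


Input: bbbbaaaabd
Scanning for consecutive runs:
  Group 1: 'b' x 4 (positions 0-3)
  Group 2: 'a' x 4 (positions 4-7)
  Group 3: 'b' x 1 (positions 8-8)
  Group 4: 'd' x 1 (positions 9-9)
Total groups: 4

4


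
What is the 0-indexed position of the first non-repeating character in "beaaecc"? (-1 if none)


Input: beaaecc
Character frequencies:
  'a': 2
  'b': 1
  'c': 2
  'e': 2
Scanning left to right for freq == 1:
  Position 0 ('b'): unique! => answer = 0

0


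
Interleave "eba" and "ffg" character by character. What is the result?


Interleaving "eba" and "ffg":
  Position 0: 'e' from first, 'f' from second => "ef"
  Position 1: 'b' from first, 'f' from second => "bf"
  Position 2: 'a' from first, 'g' from second => "ag"
Result: efbfag

efbfag


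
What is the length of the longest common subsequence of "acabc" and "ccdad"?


LCS of "acabc" and "ccdad"
DP table:
           c    c    d    a    d
      0    0    0    0    0    0
  a   0    0    0    0    1    1
  c   0    1    1    1    1    1
  a   0    1    1    1    2    2
  b   0    1    1    1    2    2
  c   0    1    2    2    2    2
LCS length = dp[5][5] = 2

2


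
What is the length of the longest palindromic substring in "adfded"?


Input: "adfded"
Checking substrings for palindromes:
  [1:4] "dfd" (len 3) => palindrome
  [3:6] "ded" (len 3) => palindrome
Longest palindromic substring: "dfd" with length 3

3


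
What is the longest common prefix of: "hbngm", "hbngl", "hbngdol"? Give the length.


Words: hbngm, hbngl, hbngdol
  Position 0: all 'h' => match
  Position 1: all 'b' => match
  Position 2: all 'n' => match
  Position 3: all 'g' => match
  Position 4: ('m', 'l', 'd') => mismatch, stop
LCP = "hbng" (length 4)

4


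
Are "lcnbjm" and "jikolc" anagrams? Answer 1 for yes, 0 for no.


Strings: "lcnbjm", "jikolc"
Sorted first:  bcjlmn
Sorted second: cijklo
Differ at position 0: 'b' vs 'c' => not anagrams

0


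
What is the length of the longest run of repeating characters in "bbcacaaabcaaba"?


Input: "bbcacaaabcaaba"
Scanning for longest run:
  Position 1 ('b'): continues run of 'b', length=2
  Position 2 ('c'): new char, reset run to 1
  Position 3 ('a'): new char, reset run to 1
  Position 4 ('c'): new char, reset run to 1
  Position 5 ('a'): new char, reset run to 1
  Position 6 ('a'): continues run of 'a', length=2
  Position 7 ('a'): continues run of 'a', length=3
  Position 8 ('b'): new char, reset run to 1
  Position 9 ('c'): new char, reset run to 1
  Position 10 ('a'): new char, reset run to 1
  Position 11 ('a'): continues run of 'a', length=2
  Position 12 ('b'): new char, reset run to 1
  Position 13 ('a'): new char, reset run to 1
Longest run: 'a' with length 3

3


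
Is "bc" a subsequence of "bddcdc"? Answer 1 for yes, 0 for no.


Check if "bc" is a subsequence of "bddcdc"
Greedy scan:
  Position 0 ('b'): matches sub[0] = 'b'
  Position 1 ('d'): no match needed
  Position 2 ('d'): no match needed
  Position 3 ('c'): matches sub[1] = 'c'
  Position 4 ('d'): no match needed
  Position 5 ('c'): no match needed
All 2 characters matched => is a subsequence

1


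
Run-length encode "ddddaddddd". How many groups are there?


Input: ddddaddddd
Scanning for consecutive runs:
  Group 1: 'd' x 4 (positions 0-3)
  Group 2: 'a' x 1 (positions 4-4)
  Group 3: 'd' x 5 (positions 5-9)
Total groups: 3

3


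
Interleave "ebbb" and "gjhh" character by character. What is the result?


Interleaving "ebbb" and "gjhh":
  Position 0: 'e' from first, 'g' from second => "eg"
  Position 1: 'b' from first, 'j' from second => "bj"
  Position 2: 'b' from first, 'h' from second => "bh"
  Position 3: 'b' from first, 'h' from second => "bh"
Result: egbjbhbh

egbjbhbh


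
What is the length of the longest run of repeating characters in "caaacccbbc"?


Input: "caaacccbbc"
Scanning for longest run:
  Position 1 ('a'): new char, reset run to 1
  Position 2 ('a'): continues run of 'a', length=2
  Position 3 ('a'): continues run of 'a', length=3
  Position 4 ('c'): new char, reset run to 1
  Position 5 ('c'): continues run of 'c', length=2
  Position 6 ('c'): continues run of 'c', length=3
  Position 7 ('b'): new char, reset run to 1
  Position 8 ('b'): continues run of 'b', length=2
  Position 9 ('c'): new char, reset run to 1
Longest run: 'a' with length 3

3


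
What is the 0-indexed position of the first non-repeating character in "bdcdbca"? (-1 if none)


Input: bdcdbca
Character frequencies:
  'a': 1
  'b': 2
  'c': 2
  'd': 2
Scanning left to right for freq == 1:
  Position 0 ('b'): freq=2, skip
  Position 1 ('d'): freq=2, skip
  Position 2 ('c'): freq=2, skip
  Position 3 ('d'): freq=2, skip
  Position 4 ('b'): freq=2, skip
  Position 5 ('c'): freq=2, skip
  Position 6 ('a'): unique! => answer = 6

6


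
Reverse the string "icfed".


Input: icfed
Reading characters right to left:
  Position 4: 'd'
  Position 3: 'e'
  Position 2: 'f'
  Position 1: 'c'
  Position 0: 'i'
Reversed: defci

defci


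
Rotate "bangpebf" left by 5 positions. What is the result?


Input: "bangpebf", rotate left by 5
First 5 characters: "bangp"
Remaining characters: "ebf"
Concatenate remaining + first: "ebf" + "bangp" = "ebfbangp"

ebfbangp


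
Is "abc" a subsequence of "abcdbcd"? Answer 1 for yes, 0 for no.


Check if "abc" is a subsequence of "abcdbcd"
Greedy scan:
  Position 0 ('a'): matches sub[0] = 'a'
  Position 1 ('b'): matches sub[1] = 'b'
  Position 2 ('c'): matches sub[2] = 'c'
  Position 3 ('d'): no match needed
  Position 4 ('b'): no match needed
  Position 5 ('c'): no match needed
  Position 6 ('d'): no match needed
All 3 characters matched => is a subsequence

1


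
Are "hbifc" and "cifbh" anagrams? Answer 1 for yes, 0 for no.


Strings: "hbifc", "cifbh"
Sorted first:  bcfhi
Sorted second: bcfhi
Sorted forms match => anagrams

1


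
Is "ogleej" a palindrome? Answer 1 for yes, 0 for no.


Input: ogleej
Reversed: jeelgo
  Compare pos 0 ('o') with pos 5 ('j'): MISMATCH
  Compare pos 1 ('g') with pos 4 ('e'): MISMATCH
  Compare pos 2 ('l') with pos 3 ('e'): MISMATCH
Result: not a palindrome

0


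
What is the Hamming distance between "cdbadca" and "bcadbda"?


Comparing "cdbadca" and "bcadbda" position by position:
  Position 0: 'c' vs 'b' => differ
  Position 1: 'd' vs 'c' => differ
  Position 2: 'b' vs 'a' => differ
  Position 3: 'a' vs 'd' => differ
  Position 4: 'd' vs 'b' => differ
  Position 5: 'c' vs 'd' => differ
  Position 6: 'a' vs 'a' => same
Total differences (Hamming distance): 6

6


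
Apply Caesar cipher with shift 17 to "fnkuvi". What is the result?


Caesar cipher: shift "fnkuvi" by 17
  'f' (pos 5) + 17 = pos 22 = 'w'
  'n' (pos 13) + 17 = pos 4 = 'e'
  'k' (pos 10) + 17 = pos 1 = 'b'
  'u' (pos 20) + 17 = pos 11 = 'l'
  'v' (pos 21) + 17 = pos 12 = 'm'
  'i' (pos 8) + 17 = pos 25 = 'z'
Result: weblmz

weblmz


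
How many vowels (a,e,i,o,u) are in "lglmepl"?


Input: lglmepl
Checking each character:
  'l' at position 0: consonant
  'g' at position 1: consonant
  'l' at position 2: consonant
  'm' at position 3: consonant
  'e' at position 4: vowel (running total: 1)
  'p' at position 5: consonant
  'l' at position 6: consonant
Total vowels: 1

1


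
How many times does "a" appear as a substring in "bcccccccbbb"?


Searching for "a" in "bcccccccbbb"
Scanning each position:
  Position 0: "b" => no
  Position 1: "c" => no
  Position 2: "c" => no
  Position 3: "c" => no
  Position 4: "c" => no
  Position 5: "c" => no
  Position 6: "c" => no
  Position 7: "c" => no
  Position 8: "b" => no
  Position 9: "b" => no
  Position 10: "b" => no
Total occurrences: 0

0


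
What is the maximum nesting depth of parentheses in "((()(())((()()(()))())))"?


Input: "((()(())((()()(()))())))"
Tracking depth:
  Position 0 '(': depth becomes 1
  Position 1 '(': depth becomes 2
  Position 2 '(': depth becomes 3
  Position 3 ')': depth becomes 2
  Position 4 '(': depth becomes 3
  Position 5 '(': depth becomes 4
  Position 6 ')': depth becomes 3
  Position 7 ')': depth becomes 2
  Position 8 '(': depth becomes 3
  Position 9 '(': depth becomes 4
  Position 10 '(': depth becomes 5
  Position 11 ')': depth becomes 4
  Position 12 '(': depth becomes 5
  Position 13 ')': depth becomes 4
  Position 14 '(': depth becomes 5
  Position 15 '(': depth becomes 6
  Position 16 ')': depth becomes 5
  Position 17 ')': depth becomes 4
  Position 18 ')': depth becomes 3
  Position 19 '(': depth becomes 4
  Position 20 ')': depth becomes 3
  Position 21 ')': depth becomes 2
  Position 22 ')': depth becomes 1
  Position 23 ')': depth becomes 0
Maximum depth reached: 6

6


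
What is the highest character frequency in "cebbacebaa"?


Input: cebbacebaa
Character counts:
  'a': 3
  'b': 3
  'c': 2
  'e': 2
Maximum frequency: 3

3


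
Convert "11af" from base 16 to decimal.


Input: "11af" in base 16
Positional expansion:
  Digit '1' (value 1) x 16^3 = 4096
  Digit '1' (value 1) x 16^2 = 256
  Digit 'a' (value 10) x 16^1 = 160
  Digit 'f' (value 15) x 16^0 = 15
Sum = 4527

4527


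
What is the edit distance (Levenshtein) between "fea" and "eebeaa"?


Computing edit distance: "fea" -> "eebeaa"
DP table:
           e    e    b    e    a    a
      0    1    2    3    4    5    6
  f   1    1    2    3    4    5    6
  e   2    1    1    2    3    4    5
  a   3    2    2    2    3    3    4
Edit distance = dp[3][6] = 4

4


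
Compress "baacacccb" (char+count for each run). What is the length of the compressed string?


Input: baacacccb
Runs:
  'b' x 1 => "b1"
  'a' x 2 => "a2"
  'c' x 1 => "c1"
  'a' x 1 => "a1"
  'c' x 3 => "c3"
  'b' x 1 => "b1"
Compressed: "b1a2c1a1c3b1"
Compressed length: 12

12


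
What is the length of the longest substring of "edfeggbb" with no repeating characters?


Input: "edfeggbb"
Sliding window (track last position of each char):
  Position 0 ('e'): window [0,0] length 1 -- new best
  Position 1 ('d'): window [0,1] length 2 -- new best
  Position 2 ('f'): window [0,2] length 3 -- new best
  Position 3 ('e'): repeat (last at 0), move window start to 1
  Position 3 ('e'): window [1,3] length 3
  Position 4 ('g'): window [1,4] length 4 -- new best
  Position 5 ('g'): repeat (last at 4), move window start to 5
  Position 5 ('g'): window [5,5] length 1
  Position 6 ('b'): window [5,6] length 2
  Position 7 ('b'): repeat (last at 6), move window start to 7
  Position 7 ('b'): window [7,7] length 1
Longest substring with no repeats: "dfeg" with length 4

4


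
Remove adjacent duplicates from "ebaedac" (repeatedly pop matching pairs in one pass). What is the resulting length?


Input: ebaedac
Stack-based adjacent duplicate removal:
  Read 'e': push. Stack: e
  Read 'b': push. Stack: eb
  Read 'a': push. Stack: eba
  Read 'e': push. Stack: ebae
  Read 'd': push. Stack: ebaed
  Read 'a': push. Stack: ebaeda
  Read 'c': push. Stack: ebaedac
Final stack: "ebaedac" (length 7)

7


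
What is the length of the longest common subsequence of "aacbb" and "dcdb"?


LCS of "aacbb" and "dcdb"
DP table:
           d    c    d    b
      0    0    0    0    0
  a   0    0    0    0    0
  a   0    0    0    0    0
  c   0    0    1    1    1
  b   0    0    1    1    2
  b   0    0    1    1    2
LCS length = dp[5][4] = 2

2


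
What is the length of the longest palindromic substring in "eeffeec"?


Input: "eeffeec"
Checking substrings for palindromes:
  [0:6] "eeffee" (len 6) => palindrome
  [1:5] "effe" (len 4) => palindrome
  [0:2] "ee" (len 2) => palindrome
  [2:4] "ff" (len 2) => palindrome
  [4:6] "ee" (len 2) => palindrome
Longest palindromic substring: "eeffee" with length 6

6


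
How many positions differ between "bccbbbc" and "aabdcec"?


Comparing "bccbbbc" and "aabdcec" position by position:
  Position 0: 'b' vs 'a' => DIFFER
  Position 1: 'c' vs 'a' => DIFFER
  Position 2: 'c' vs 'b' => DIFFER
  Position 3: 'b' vs 'd' => DIFFER
  Position 4: 'b' vs 'c' => DIFFER
  Position 5: 'b' vs 'e' => DIFFER
  Position 6: 'c' vs 'c' => same
Positions that differ: 6

6


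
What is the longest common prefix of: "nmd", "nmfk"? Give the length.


Words: nmd, nmfk
  Position 0: all 'n' => match
  Position 1: all 'm' => match
  Position 2: ('d', 'f') => mismatch, stop
LCP = "nm" (length 2)

2


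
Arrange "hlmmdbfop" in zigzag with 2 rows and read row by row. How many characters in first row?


Zigzag "hlmmdbfop" into 2 rows:
Placing characters:
  'h' => row 0
  'l' => row 1
  'm' => row 0
  'm' => row 1
  'd' => row 0
  'b' => row 1
  'f' => row 0
  'o' => row 1
  'p' => row 0
Rows:
  Row 0: "hmdfp"
  Row 1: "lmbo"
First row length: 5

5


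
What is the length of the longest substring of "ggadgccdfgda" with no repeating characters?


Input: "ggadgccdfgda"
Sliding window (track last position of each char):
  Position 0 ('g'): window [0,0] length 1 -- new best
  Position 1 ('g'): repeat (last at 0), move window start to 1
  Position 1 ('g'): window [1,1] length 1
  Position 2 ('a'): window [1,2] length 2 -- new best
  Position 3 ('d'): window [1,3] length 3 -- new best
  Position 4 ('g'): repeat (last at 1), move window start to 2
  Position 4 ('g'): window [2,4] length 3
  Position 5 ('c'): window [2,5] length 4 -- new best
  Position 6 ('c'): repeat (last at 5), move window start to 6
  Position 6 ('c'): window [6,6] length 1
  Position 7 ('d'): window [6,7] length 2
  Position 8 ('f'): window [6,8] length 3
  Position 9 ('g'): window [6,9] length 4
  Position 10 ('d'): repeat (last at 7), move window start to 8
  Position 10 ('d'): window [8,10] length 3
  Position 11 ('a'): window [8,11] length 4
Longest substring with no repeats: "adgc" with length 4

4


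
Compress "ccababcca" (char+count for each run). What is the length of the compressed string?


Input: ccababcca
Runs:
  'c' x 2 => "c2"
  'a' x 1 => "a1"
  'b' x 1 => "b1"
  'a' x 1 => "a1"
  'b' x 1 => "b1"
  'c' x 2 => "c2"
  'a' x 1 => "a1"
Compressed: "c2a1b1a1b1c2a1"
Compressed length: 14

14


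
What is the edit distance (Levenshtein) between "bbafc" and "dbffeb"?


Computing edit distance: "bbafc" -> "dbffeb"
DP table:
           d    b    f    f    e    b
      0    1    2    3    4    5    6
  b   1    1    1    2    3    4    5
  b   2    2    1    2    3    4    4
  a   3    3    2    2    3    4    5
  f   4    4    3    2    2    3    4
  c   5    5    4    3    3    3    4
Edit distance = dp[5][6] = 4

4


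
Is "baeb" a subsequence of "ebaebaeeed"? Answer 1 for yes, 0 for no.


Check if "baeb" is a subsequence of "ebaebaeeed"
Greedy scan:
  Position 0 ('e'): no match needed
  Position 1 ('b'): matches sub[0] = 'b'
  Position 2 ('a'): matches sub[1] = 'a'
  Position 3 ('e'): matches sub[2] = 'e'
  Position 4 ('b'): matches sub[3] = 'b'
  Position 5 ('a'): no match needed
  Position 6 ('e'): no match needed
  Position 7 ('e'): no match needed
  Position 8 ('e'): no match needed
  Position 9 ('d'): no match needed
All 4 characters matched => is a subsequence

1


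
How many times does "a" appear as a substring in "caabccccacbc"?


Searching for "a" in "caabccccacbc"
Scanning each position:
  Position 0: "c" => no
  Position 1: "a" => MATCH
  Position 2: "a" => MATCH
  Position 3: "b" => no
  Position 4: "c" => no
  Position 5: "c" => no
  Position 6: "c" => no
  Position 7: "c" => no
  Position 8: "a" => MATCH
  Position 9: "c" => no
  Position 10: "b" => no
  Position 11: "c" => no
Total occurrences: 3

3


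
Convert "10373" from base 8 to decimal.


Input: "10373" in base 8
Positional expansion:
  Digit '1' (value 1) x 8^4 = 4096
  Digit '0' (value 0) x 8^3 = 0
  Digit '3' (value 3) x 8^2 = 192
  Digit '7' (value 7) x 8^1 = 56
  Digit '3' (value 3) x 8^0 = 3
Sum = 4347

4347


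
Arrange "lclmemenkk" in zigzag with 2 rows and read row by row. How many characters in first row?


Zigzag "lclmemenkk" into 2 rows:
Placing characters:
  'l' => row 0
  'c' => row 1
  'l' => row 0
  'm' => row 1
  'e' => row 0
  'm' => row 1
  'e' => row 0
  'n' => row 1
  'k' => row 0
  'k' => row 1
Rows:
  Row 0: "lleek"
  Row 1: "cmmnk"
First row length: 5

5


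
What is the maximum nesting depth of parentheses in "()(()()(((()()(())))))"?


Input: "()(()()(((()()(())))))"
Tracking depth:
  Position 0 '(': depth becomes 1
  Position 1 ')': depth becomes 0
  Position 2 '(': depth becomes 1
  Position 3 '(': depth becomes 2
  Position 4 ')': depth becomes 1
  Position 5 '(': depth becomes 2
  Position 6 ')': depth becomes 1
  Position 7 '(': depth becomes 2
  Position 8 '(': depth becomes 3
  Position 9 '(': depth becomes 4
  Position 10 '(': depth becomes 5
  Position 11 ')': depth becomes 4
  Position 12 '(': depth becomes 5
  Position 13 ')': depth becomes 4
  Position 14 '(': depth becomes 5
  Position 15 '(': depth becomes 6
  Position 16 ')': depth becomes 5
  Position 17 ')': depth becomes 4
  Position 18 ')': depth becomes 3
  Position 19 ')': depth becomes 2
  Position 20 ')': depth becomes 1
  Position 21 ')': depth becomes 0
Maximum depth reached: 6

6


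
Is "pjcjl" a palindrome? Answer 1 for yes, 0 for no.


Input: pjcjl
Reversed: ljcjp
  Compare pos 0 ('p') with pos 4 ('l'): MISMATCH
  Compare pos 1 ('j') with pos 3 ('j'): match
Result: not a palindrome

0


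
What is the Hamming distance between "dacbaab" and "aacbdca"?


Comparing "dacbaab" and "aacbdca" position by position:
  Position 0: 'd' vs 'a' => differ
  Position 1: 'a' vs 'a' => same
  Position 2: 'c' vs 'c' => same
  Position 3: 'b' vs 'b' => same
  Position 4: 'a' vs 'd' => differ
  Position 5: 'a' vs 'c' => differ
  Position 6: 'b' vs 'a' => differ
Total differences (Hamming distance): 4

4


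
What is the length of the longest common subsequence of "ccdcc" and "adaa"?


LCS of "ccdcc" and "adaa"
DP table:
           a    d    a    a
      0    0    0    0    0
  c   0    0    0    0    0
  c   0    0    0    0    0
  d   0    0    1    1    1
  c   0    0    1    1    1
  c   0    0    1    1    1
LCS length = dp[5][4] = 1

1


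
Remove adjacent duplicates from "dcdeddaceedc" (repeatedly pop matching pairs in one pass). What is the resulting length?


Input: dcdeddaceedc
Stack-based adjacent duplicate removal:
  Read 'd': push. Stack: d
  Read 'c': push. Stack: dc
  Read 'd': push. Stack: dcd
  Read 'e': push. Stack: dcde
  Read 'd': push. Stack: dcded
  Read 'd': matches stack top 'd' => pop. Stack: dcde
  Read 'a': push. Stack: dcdea
  Read 'c': push. Stack: dcdeac
  Read 'e': push. Stack: dcdeace
  Read 'e': matches stack top 'e' => pop. Stack: dcdeac
  Read 'd': push. Stack: dcdeacd
  Read 'c': push. Stack: dcdeacdc
Final stack: "dcdeacdc" (length 8)

8


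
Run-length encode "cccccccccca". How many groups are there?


Input: cccccccccca
Scanning for consecutive runs:
  Group 1: 'c' x 10 (positions 0-9)
  Group 2: 'a' x 1 (positions 10-10)
Total groups: 2

2


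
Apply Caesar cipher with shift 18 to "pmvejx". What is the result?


Caesar cipher: shift "pmvejx" by 18
  'p' (pos 15) + 18 = pos 7 = 'h'
  'm' (pos 12) + 18 = pos 4 = 'e'
  'v' (pos 21) + 18 = pos 13 = 'n'
  'e' (pos 4) + 18 = pos 22 = 'w'
  'j' (pos 9) + 18 = pos 1 = 'b'
  'x' (pos 23) + 18 = pos 15 = 'p'
Result: henwbp

henwbp


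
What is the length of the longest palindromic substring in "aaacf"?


Input: "aaacf"
Checking substrings for palindromes:
  [0:3] "aaa" (len 3) => palindrome
  [0:2] "aa" (len 2) => palindrome
  [1:3] "aa" (len 2) => palindrome
Longest palindromic substring: "aaa" with length 3

3


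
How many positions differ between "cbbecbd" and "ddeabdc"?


Comparing "cbbecbd" and "ddeabdc" position by position:
  Position 0: 'c' vs 'd' => DIFFER
  Position 1: 'b' vs 'd' => DIFFER
  Position 2: 'b' vs 'e' => DIFFER
  Position 3: 'e' vs 'a' => DIFFER
  Position 4: 'c' vs 'b' => DIFFER
  Position 5: 'b' vs 'd' => DIFFER
  Position 6: 'd' vs 'c' => DIFFER
Positions that differ: 7

7


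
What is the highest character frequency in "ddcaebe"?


Input: ddcaebe
Character counts:
  'a': 1
  'b': 1
  'c': 1
  'd': 2
  'e': 2
Maximum frequency: 2

2


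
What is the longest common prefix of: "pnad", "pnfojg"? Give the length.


Words: pnad, pnfojg
  Position 0: all 'p' => match
  Position 1: all 'n' => match
  Position 2: ('a', 'f') => mismatch, stop
LCP = "pn" (length 2)

2


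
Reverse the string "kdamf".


Input: kdamf
Reading characters right to left:
  Position 4: 'f'
  Position 3: 'm'
  Position 2: 'a'
  Position 1: 'd'
  Position 0: 'k'
Reversed: fmadk

fmadk


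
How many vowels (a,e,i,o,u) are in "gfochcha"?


Input: gfochcha
Checking each character:
  'g' at position 0: consonant
  'f' at position 1: consonant
  'o' at position 2: vowel (running total: 1)
  'c' at position 3: consonant
  'h' at position 4: consonant
  'c' at position 5: consonant
  'h' at position 6: consonant
  'a' at position 7: vowel (running total: 2)
Total vowels: 2

2


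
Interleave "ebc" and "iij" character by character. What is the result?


Interleaving "ebc" and "iij":
  Position 0: 'e' from first, 'i' from second => "ei"
  Position 1: 'b' from first, 'i' from second => "bi"
  Position 2: 'c' from first, 'j' from second => "cj"
Result: eibicj

eibicj


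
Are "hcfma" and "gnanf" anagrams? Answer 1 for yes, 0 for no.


Strings: "hcfma", "gnanf"
Sorted first:  acfhm
Sorted second: afgnn
Differ at position 1: 'c' vs 'f' => not anagrams

0


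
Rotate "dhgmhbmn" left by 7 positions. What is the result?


Input: "dhgmhbmn", rotate left by 7
First 7 characters: "dhgmhbm"
Remaining characters: "n"
Concatenate remaining + first: "n" + "dhgmhbm" = "ndhgmhbm"

ndhgmhbm


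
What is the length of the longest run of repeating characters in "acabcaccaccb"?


Input: "acabcaccaccb"
Scanning for longest run:
  Position 1 ('c'): new char, reset run to 1
  Position 2 ('a'): new char, reset run to 1
  Position 3 ('b'): new char, reset run to 1
  Position 4 ('c'): new char, reset run to 1
  Position 5 ('a'): new char, reset run to 1
  Position 6 ('c'): new char, reset run to 1
  Position 7 ('c'): continues run of 'c', length=2
  Position 8 ('a'): new char, reset run to 1
  Position 9 ('c'): new char, reset run to 1
  Position 10 ('c'): continues run of 'c', length=2
  Position 11 ('b'): new char, reset run to 1
Longest run: 'c' with length 2

2


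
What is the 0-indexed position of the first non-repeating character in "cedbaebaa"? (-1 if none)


Input: cedbaebaa
Character frequencies:
  'a': 3
  'b': 2
  'c': 1
  'd': 1
  'e': 2
Scanning left to right for freq == 1:
  Position 0 ('c'): unique! => answer = 0

0


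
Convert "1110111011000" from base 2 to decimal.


Input: "1110111011000" in base 2
Positional expansion:
  Digit '1' (value 1) x 2^12 = 4096
  Digit '1' (value 1) x 2^11 = 2048
  Digit '1' (value 1) x 2^10 = 1024
  Digit '0' (value 0) x 2^9 = 0
  Digit '1' (value 1) x 2^8 = 256
  Digit '1' (value 1) x 2^7 = 128
  Digit '1' (value 1) x 2^6 = 64
  Digit '0' (value 0) x 2^5 = 0
  Digit '1' (value 1) x 2^4 = 16
  Digit '1' (value 1) x 2^3 = 8
  Digit '0' (value 0) x 2^2 = 0
  Digit '0' (value 0) x 2^1 = 0
  Digit '0' (value 0) x 2^0 = 0
Sum = 7640

7640


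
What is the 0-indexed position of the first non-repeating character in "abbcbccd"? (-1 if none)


Input: abbcbccd
Character frequencies:
  'a': 1
  'b': 3
  'c': 3
  'd': 1
Scanning left to right for freq == 1:
  Position 0 ('a'): unique! => answer = 0

0


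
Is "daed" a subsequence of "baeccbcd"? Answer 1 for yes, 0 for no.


Check if "daed" is a subsequence of "baeccbcd"
Greedy scan:
  Position 0 ('b'): no match needed
  Position 1 ('a'): no match needed
  Position 2 ('e'): no match needed
  Position 3 ('c'): no match needed
  Position 4 ('c'): no match needed
  Position 5 ('b'): no match needed
  Position 6 ('c'): no match needed
  Position 7 ('d'): matches sub[0] = 'd'
Only matched 1/4 characters => not a subsequence

0


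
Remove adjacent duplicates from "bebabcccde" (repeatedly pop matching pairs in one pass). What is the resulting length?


Input: bebabcccde
Stack-based adjacent duplicate removal:
  Read 'b': push. Stack: b
  Read 'e': push. Stack: be
  Read 'b': push. Stack: beb
  Read 'a': push. Stack: beba
  Read 'b': push. Stack: bebab
  Read 'c': push. Stack: bebabc
  Read 'c': matches stack top 'c' => pop. Stack: bebab
  Read 'c': push. Stack: bebabc
  Read 'd': push. Stack: bebabcd
  Read 'e': push. Stack: bebabcde
Final stack: "bebabcde" (length 8)

8


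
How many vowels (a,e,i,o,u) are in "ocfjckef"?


Input: ocfjckef
Checking each character:
  'o' at position 0: vowel (running total: 1)
  'c' at position 1: consonant
  'f' at position 2: consonant
  'j' at position 3: consonant
  'c' at position 4: consonant
  'k' at position 5: consonant
  'e' at position 6: vowel (running total: 2)
  'f' at position 7: consonant
Total vowels: 2

2


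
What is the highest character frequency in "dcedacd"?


Input: dcedacd
Character counts:
  'a': 1
  'c': 2
  'd': 3
  'e': 1
Maximum frequency: 3

3


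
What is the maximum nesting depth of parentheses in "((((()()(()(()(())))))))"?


Input: "((((()()(()(()(())))))))"
Tracking depth:
  Position 0 '(': depth becomes 1
  Position 1 '(': depth becomes 2
  Position 2 '(': depth becomes 3
  Position 3 '(': depth becomes 4
  Position 4 '(': depth becomes 5
  Position 5 ')': depth becomes 4
  Position 6 '(': depth becomes 5
  Position 7 ')': depth becomes 4
  Position 8 '(': depth becomes 5
  Position 9 '(': depth becomes 6
  Position 10 ')': depth becomes 5
  Position 11 '(': depth becomes 6
  Position 12 '(': depth becomes 7
  Position 13 ')': depth becomes 6
  Position 14 '(': depth becomes 7
  Position 15 '(': depth becomes 8
  Position 16 ')': depth becomes 7
  Position 17 ')': depth becomes 6
  Position 18 ')': depth becomes 5
  Position 19 ')': depth becomes 4
  Position 20 ')': depth becomes 3
  Position 21 ')': depth becomes 2
  Position 22 ')': depth becomes 1
  Position 23 ')': depth becomes 0
Maximum depth reached: 8

8


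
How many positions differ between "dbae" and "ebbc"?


Comparing "dbae" and "ebbc" position by position:
  Position 0: 'd' vs 'e' => DIFFER
  Position 1: 'b' vs 'b' => same
  Position 2: 'a' vs 'b' => DIFFER
  Position 3: 'e' vs 'c' => DIFFER
Positions that differ: 3

3


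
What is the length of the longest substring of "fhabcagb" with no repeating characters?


Input: "fhabcagb"
Sliding window (track last position of each char):
  Position 0 ('f'): window [0,0] length 1 -- new best
  Position 1 ('h'): window [0,1] length 2 -- new best
  Position 2 ('a'): window [0,2] length 3 -- new best
  Position 3 ('b'): window [0,3] length 4 -- new best
  Position 4 ('c'): window [0,4] length 5 -- new best
  Position 5 ('a'): repeat (last at 2), move window start to 3
  Position 5 ('a'): window [3,5] length 3
  Position 6 ('g'): window [3,6] length 4
  Position 7 ('b'): repeat (last at 3), move window start to 4
  Position 7 ('b'): window [4,7] length 4
Longest substring with no repeats: "fhabc" with length 5

5


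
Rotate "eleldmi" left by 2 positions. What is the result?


Input: "eleldmi", rotate left by 2
First 2 characters: "el"
Remaining characters: "eldmi"
Concatenate remaining + first: "eldmi" + "el" = "eldmiel"

eldmiel


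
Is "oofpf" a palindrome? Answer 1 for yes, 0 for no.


Input: oofpf
Reversed: fpfoo
  Compare pos 0 ('o') with pos 4 ('f'): MISMATCH
  Compare pos 1 ('o') with pos 3 ('p'): MISMATCH
Result: not a palindrome

0


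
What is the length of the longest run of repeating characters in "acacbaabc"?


Input: "acacbaabc"
Scanning for longest run:
  Position 1 ('c'): new char, reset run to 1
  Position 2 ('a'): new char, reset run to 1
  Position 3 ('c'): new char, reset run to 1
  Position 4 ('b'): new char, reset run to 1
  Position 5 ('a'): new char, reset run to 1
  Position 6 ('a'): continues run of 'a', length=2
  Position 7 ('b'): new char, reset run to 1
  Position 8 ('c'): new char, reset run to 1
Longest run: 'a' with length 2

2


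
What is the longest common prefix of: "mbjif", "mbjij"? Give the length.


Words: mbjif, mbjij
  Position 0: all 'm' => match
  Position 1: all 'b' => match
  Position 2: all 'j' => match
  Position 3: all 'i' => match
  Position 4: ('f', 'j') => mismatch, stop
LCP = "mbji" (length 4)

4


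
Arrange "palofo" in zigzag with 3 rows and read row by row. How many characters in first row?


Zigzag "palofo" into 3 rows:
Placing characters:
  'p' => row 0
  'a' => row 1
  'l' => row 2
  'o' => row 1
  'f' => row 0
  'o' => row 1
Rows:
  Row 0: "pf"
  Row 1: "aoo"
  Row 2: "l"
First row length: 2

2


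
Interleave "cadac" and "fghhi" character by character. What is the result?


Interleaving "cadac" and "fghhi":
  Position 0: 'c' from first, 'f' from second => "cf"
  Position 1: 'a' from first, 'g' from second => "ag"
  Position 2: 'd' from first, 'h' from second => "dh"
  Position 3: 'a' from first, 'h' from second => "ah"
  Position 4: 'c' from first, 'i' from second => "ci"
Result: cfagdhahci

cfagdhahci


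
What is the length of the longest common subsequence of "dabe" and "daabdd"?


LCS of "dabe" and "daabdd"
DP table:
           d    a    a    b    d    d
      0    0    0    0    0    0    0
  d   0    1    1    1    1    1    1
  a   0    1    2    2    2    2    2
  b   0    1    2    2    3    3    3
  e   0    1    2    2    3    3    3
LCS length = dp[4][6] = 3

3


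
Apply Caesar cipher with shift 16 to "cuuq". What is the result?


Caesar cipher: shift "cuuq" by 16
  'c' (pos 2) + 16 = pos 18 = 's'
  'u' (pos 20) + 16 = pos 10 = 'k'
  'u' (pos 20) + 16 = pos 10 = 'k'
  'q' (pos 16) + 16 = pos 6 = 'g'
Result: skkg

skkg


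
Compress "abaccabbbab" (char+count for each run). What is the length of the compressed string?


Input: abaccabbbab
Runs:
  'a' x 1 => "a1"
  'b' x 1 => "b1"
  'a' x 1 => "a1"
  'c' x 2 => "c2"
  'a' x 1 => "a1"
  'b' x 3 => "b3"
  'a' x 1 => "a1"
  'b' x 1 => "b1"
Compressed: "a1b1a1c2a1b3a1b1"
Compressed length: 16

16


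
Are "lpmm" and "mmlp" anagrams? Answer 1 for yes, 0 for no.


Strings: "lpmm", "mmlp"
Sorted first:  lmmp
Sorted second: lmmp
Sorted forms match => anagrams

1


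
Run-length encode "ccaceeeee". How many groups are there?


Input: ccaceeeee
Scanning for consecutive runs:
  Group 1: 'c' x 2 (positions 0-1)
  Group 2: 'a' x 1 (positions 2-2)
  Group 3: 'c' x 1 (positions 3-3)
  Group 4: 'e' x 5 (positions 4-8)
Total groups: 4

4


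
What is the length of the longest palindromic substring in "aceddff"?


Input: "aceddff"
Checking substrings for palindromes:
  [3:5] "dd" (len 2) => palindrome
  [5:7] "ff" (len 2) => palindrome
Longest palindromic substring: "dd" with length 2

2


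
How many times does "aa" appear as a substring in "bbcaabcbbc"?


Searching for "aa" in "bbcaabcbbc"
Scanning each position:
  Position 0: "bb" => no
  Position 1: "bc" => no
  Position 2: "ca" => no
  Position 3: "aa" => MATCH
  Position 4: "ab" => no
  Position 5: "bc" => no
  Position 6: "cb" => no
  Position 7: "bb" => no
  Position 8: "bc" => no
Total occurrences: 1

1


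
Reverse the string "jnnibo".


Input: jnnibo
Reading characters right to left:
  Position 5: 'o'
  Position 4: 'b'
  Position 3: 'i'
  Position 2: 'n'
  Position 1: 'n'
  Position 0: 'j'
Reversed: obinnj

obinnj


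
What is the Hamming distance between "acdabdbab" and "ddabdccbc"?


Comparing "acdabdbab" and "ddabdccbc" position by position:
  Position 0: 'a' vs 'd' => differ
  Position 1: 'c' vs 'd' => differ
  Position 2: 'd' vs 'a' => differ
  Position 3: 'a' vs 'b' => differ
  Position 4: 'b' vs 'd' => differ
  Position 5: 'd' vs 'c' => differ
  Position 6: 'b' vs 'c' => differ
  Position 7: 'a' vs 'b' => differ
  Position 8: 'b' vs 'c' => differ
Total differences (Hamming distance): 9

9


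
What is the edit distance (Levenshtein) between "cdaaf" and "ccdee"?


Computing edit distance: "cdaaf" -> "ccdee"
DP table:
           c    c    d    e    e
      0    1    2    3    4    5
  c   1    0    1    2    3    4
  d   2    1    1    1    2    3
  a   3    2    2    2    2    3
  a   4    3    3    3    3    3
  f   5    4    4    4    4    4
Edit distance = dp[5][5] = 4

4


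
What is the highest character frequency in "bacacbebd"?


Input: bacacbebd
Character counts:
  'a': 2
  'b': 3
  'c': 2
  'd': 1
  'e': 1
Maximum frequency: 3

3


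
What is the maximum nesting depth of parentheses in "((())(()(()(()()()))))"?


Input: "((())(()(()(()()()))))"
Tracking depth:
  Position 0 '(': depth becomes 1
  Position 1 '(': depth becomes 2
  Position 2 '(': depth becomes 3
  Position 3 ')': depth becomes 2
  Position 4 ')': depth becomes 1
  Position 5 '(': depth becomes 2
  Position 6 '(': depth becomes 3
  Position 7 ')': depth becomes 2
  Position 8 '(': depth becomes 3
  Position 9 '(': depth becomes 4
  Position 10 ')': depth becomes 3
  Position 11 '(': depth becomes 4
  Position 12 '(': depth becomes 5
  Position 13 ')': depth becomes 4
  Position 14 '(': depth becomes 5
  Position 15 ')': depth becomes 4
  Position 16 '(': depth becomes 5
  Position 17 ')': depth becomes 4
  Position 18 ')': depth becomes 3
  Position 19 ')': depth becomes 2
  Position 20 ')': depth becomes 1
  Position 21 ')': depth becomes 0
Maximum depth reached: 5

5


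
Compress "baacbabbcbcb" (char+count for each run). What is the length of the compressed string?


Input: baacbabbcbcb
Runs:
  'b' x 1 => "b1"
  'a' x 2 => "a2"
  'c' x 1 => "c1"
  'b' x 1 => "b1"
  'a' x 1 => "a1"
  'b' x 2 => "b2"
  'c' x 1 => "c1"
  'b' x 1 => "b1"
  'c' x 1 => "c1"
  'b' x 1 => "b1"
Compressed: "b1a2c1b1a1b2c1b1c1b1"
Compressed length: 20

20


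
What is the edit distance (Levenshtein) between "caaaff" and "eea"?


Computing edit distance: "caaaff" -> "eea"
DP table:
           e    e    a
      0    1    2    3
  c   1    1    2    3
  a   2    2    2    2
  a   3    3    3    2
  a   4    4    4    3
  f   5    5    5    4
  f   6    6    6    5
Edit distance = dp[6][3] = 5

5


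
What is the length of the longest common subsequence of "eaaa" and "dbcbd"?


LCS of "eaaa" and "dbcbd"
DP table:
           d    b    c    b    d
      0    0    0    0    0    0
  e   0    0    0    0    0    0
  a   0    0    0    0    0    0
  a   0    0    0    0    0    0
  a   0    0    0    0    0    0
LCS length = dp[4][5] = 0

0


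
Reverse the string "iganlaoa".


Input: iganlaoa
Reading characters right to left:
  Position 7: 'a'
  Position 6: 'o'
  Position 5: 'a'
  Position 4: 'l'
  Position 3: 'n'
  Position 2: 'a'
  Position 1: 'g'
  Position 0: 'i'
Reversed: aoalnagi

aoalnagi


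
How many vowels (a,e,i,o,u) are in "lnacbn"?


Input: lnacbn
Checking each character:
  'l' at position 0: consonant
  'n' at position 1: consonant
  'a' at position 2: vowel (running total: 1)
  'c' at position 3: consonant
  'b' at position 4: consonant
  'n' at position 5: consonant
Total vowels: 1

1


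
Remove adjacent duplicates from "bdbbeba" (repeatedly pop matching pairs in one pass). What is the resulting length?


Input: bdbbeba
Stack-based adjacent duplicate removal:
  Read 'b': push. Stack: b
  Read 'd': push. Stack: bd
  Read 'b': push. Stack: bdb
  Read 'b': matches stack top 'b' => pop. Stack: bd
  Read 'e': push. Stack: bde
  Read 'b': push. Stack: bdeb
  Read 'a': push. Stack: bdeba
Final stack: "bdeba" (length 5)

5


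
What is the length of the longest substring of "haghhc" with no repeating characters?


Input: "haghhc"
Sliding window (track last position of each char):
  Position 0 ('h'): window [0,0] length 1 -- new best
  Position 1 ('a'): window [0,1] length 2 -- new best
  Position 2 ('g'): window [0,2] length 3 -- new best
  Position 3 ('h'): repeat (last at 0), move window start to 1
  Position 3 ('h'): window [1,3] length 3
  Position 4 ('h'): repeat (last at 3), move window start to 4
  Position 4 ('h'): window [4,4] length 1
  Position 5 ('c'): window [4,5] length 2
Longest substring with no repeats: "hag" with length 3

3


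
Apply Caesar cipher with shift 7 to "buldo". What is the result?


Caesar cipher: shift "buldo" by 7
  'b' (pos 1) + 7 = pos 8 = 'i'
  'u' (pos 20) + 7 = pos 1 = 'b'
  'l' (pos 11) + 7 = pos 18 = 's'
  'd' (pos 3) + 7 = pos 10 = 'k'
  'o' (pos 14) + 7 = pos 21 = 'v'
Result: ibskv

ibskv


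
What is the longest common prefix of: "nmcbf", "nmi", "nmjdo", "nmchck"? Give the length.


Words: nmcbf, nmi, nmjdo, nmchck
  Position 0: all 'n' => match
  Position 1: all 'm' => match
  Position 2: ('c', 'i', 'j', 'c') => mismatch, stop
LCP = "nm" (length 2)

2


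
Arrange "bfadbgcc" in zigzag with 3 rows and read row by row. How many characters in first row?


Zigzag "bfadbgcc" into 3 rows:
Placing characters:
  'b' => row 0
  'f' => row 1
  'a' => row 2
  'd' => row 1
  'b' => row 0
  'g' => row 1
  'c' => row 2
  'c' => row 1
Rows:
  Row 0: "bb"
  Row 1: "fdgc"
  Row 2: "ac"
First row length: 2

2


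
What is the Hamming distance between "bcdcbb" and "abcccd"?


Comparing "bcdcbb" and "abcccd" position by position:
  Position 0: 'b' vs 'a' => differ
  Position 1: 'c' vs 'b' => differ
  Position 2: 'd' vs 'c' => differ
  Position 3: 'c' vs 'c' => same
  Position 4: 'b' vs 'c' => differ
  Position 5: 'b' vs 'd' => differ
Total differences (Hamming distance): 5

5


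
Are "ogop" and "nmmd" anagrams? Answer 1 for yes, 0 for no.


Strings: "ogop", "nmmd"
Sorted first:  goop
Sorted second: dmmn
Differ at position 0: 'g' vs 'd' => not anagrams

0


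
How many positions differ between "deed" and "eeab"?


Comparing "deed" and "eeab" position by position:
  Position 0: 'd' vs 'e' => DIFFER
  Position 1: 'e' vs 'e' => same
  Position 2: 'e' vs 'a' => DIFFER
  Position 3: 'd' vs 'b' => DIFFER
Positions that differ: 3

3


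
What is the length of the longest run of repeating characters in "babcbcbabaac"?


Input: "babcbcbabaac"
Scanning for longest run:
  Position 1 ('a'): new char, reset run to 1
  Position 2 ('b'): new char, reset run to 1
  Position 3 ('c'): new char, reset run to 1
  Position 4 ('b'): new char, reset run to 1
  Position 5 ('c'): new char, reset run to 1
  Position 6 ('b'): new char, reset run to 1
  Position 7 ('a'): new char, reset run to 1
  Position 8 ('b'): new char, reset run to 1
  Position 9 ('a'): new char, reset run to 1
  Position 10 ('a'): continues run of 'a', length=2
  Position 11 ('c'): new char, reset run to 1
Longest run: 'a' with length 2

2


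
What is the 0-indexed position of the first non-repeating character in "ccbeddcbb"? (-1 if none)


Input: ccbeddcbb
Character frequencies:
  'b': 3
  'c': 3
  'd': 2
  'e': 1
Scanning left to right for freq == 1:
  Position 0 ('c'): freq=3, skip
  Position 1 ('c'): freq=3, skip
  Position 2 ('b'): freq=3, skip
  Position 3 ('e'): unique! => answer = 3

3


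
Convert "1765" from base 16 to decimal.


Input: "1765" in base 16
Positional expansion:
  Digit '1' (value 1) x 16^3 = 4096
  Digit '7' (value 7) x 16^2 = 1792
  Digit '6' (value 6) x 16^1 = 96
  Digit '5' (value 5) x 16^0 = 5
Sum = 5989

5989
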